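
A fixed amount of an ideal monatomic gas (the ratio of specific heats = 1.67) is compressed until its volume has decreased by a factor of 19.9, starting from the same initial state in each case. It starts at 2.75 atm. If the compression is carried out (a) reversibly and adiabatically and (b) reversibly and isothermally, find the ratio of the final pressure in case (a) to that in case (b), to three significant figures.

P_adiabatic / P_isothermal ≈ 7.42

Isothermal: P_b = P₁(V₁/V₂) = 2.75×19.9.
Adiabatic: P_a = P₁(V₁/V₂)^γ = 2.75×19.9^(1.67).
P_a/P_b = (V₁/V₂)^(γ−1) = 19.9^(0.67) = 7.417.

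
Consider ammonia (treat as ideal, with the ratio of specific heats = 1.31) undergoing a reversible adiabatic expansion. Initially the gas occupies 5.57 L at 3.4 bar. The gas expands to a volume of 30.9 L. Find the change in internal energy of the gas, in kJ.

P₂ = P₁(V₁/V₂)^γ = 3.4×(5.57/30.9)^(1.31) = 0.3603 bar.
For a reversible adiabat, W_by_gas = (P₁V₁ − P₂V₂)/(γ−1).
W_by = (340000×0.00557 − 36030×0.0309) / (0.31) = 2517 J.
Q = 0 ⇒ ΔU = −W_by = -2517 J.

ΔU ≈ -2.52 kJ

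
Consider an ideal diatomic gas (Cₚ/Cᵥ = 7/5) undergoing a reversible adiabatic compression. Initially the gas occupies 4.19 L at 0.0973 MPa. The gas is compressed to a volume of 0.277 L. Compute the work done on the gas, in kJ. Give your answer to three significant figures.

P₂ = P₁(V₁/V₂)^γ = 0.0973×(4.19/0.277)^(7/5) = 4.363 MPa.
For a reversible adiabat, W_by_gas = (P₁V₁ − P₂V₂)/(γ−1).
W_by = (97300×0.00419 − 4.363×10^6×0.000277) / (2/5) = -2002 J.
W_on_gas = −W_by = 2002 J.

W ≈ 2.00 kJ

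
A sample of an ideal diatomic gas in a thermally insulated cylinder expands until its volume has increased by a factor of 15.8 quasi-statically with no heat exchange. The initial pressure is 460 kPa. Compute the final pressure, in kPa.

P₂ ≈ 9.65 kPa

Adiabatic: P₁V₁^γ = P₂V₂^γ ⇒ P₂ = P₁ (V₁/V₂)^γ.
For a diatomic ideal gas γ = 7/5.
P₂ = 460 × (1/15.8)^(7/5) = 9.652 kPa.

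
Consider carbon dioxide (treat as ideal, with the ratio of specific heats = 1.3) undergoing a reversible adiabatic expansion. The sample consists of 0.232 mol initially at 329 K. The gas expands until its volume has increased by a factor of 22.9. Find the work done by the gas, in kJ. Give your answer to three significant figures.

W ≈ 1.29 kJ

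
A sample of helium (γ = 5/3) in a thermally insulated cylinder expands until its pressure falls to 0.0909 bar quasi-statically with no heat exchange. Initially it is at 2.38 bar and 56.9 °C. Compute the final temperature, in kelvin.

T₂ ≈ 89.4 K

Adiabatic: T₂/T₁ = (P₂/P₁)^((γ−1)/γ).
T₁ = 56.9 °C = 330 K.
T₂ = 330 × (0.0909/2.38)^(2/5) = 89.41 K.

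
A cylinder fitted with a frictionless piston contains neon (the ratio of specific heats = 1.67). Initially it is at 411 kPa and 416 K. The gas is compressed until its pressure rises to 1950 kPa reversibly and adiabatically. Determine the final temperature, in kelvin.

T₂ ≈ 777 K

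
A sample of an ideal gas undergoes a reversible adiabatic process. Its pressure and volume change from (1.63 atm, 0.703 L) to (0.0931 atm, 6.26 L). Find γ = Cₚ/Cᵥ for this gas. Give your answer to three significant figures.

γ ≈ 1.31

PV^γ = const ⇒ γ = ln(P₂/P₁) / ln(V₁/V₂).
γ = ln(0.0931/1.63) / ln(0.703/6.26) = 1.309.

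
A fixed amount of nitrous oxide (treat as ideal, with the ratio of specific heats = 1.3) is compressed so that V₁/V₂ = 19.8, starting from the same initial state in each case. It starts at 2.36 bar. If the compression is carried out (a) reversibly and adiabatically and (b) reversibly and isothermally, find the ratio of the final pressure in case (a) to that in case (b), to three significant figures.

Isothermal: P_b = P₁(V₁/V₂) = 2.36×19.8.
Adiabatic: P_a = P₁(V₁/V₂)^γ = 2.36×19.8^(1.3).
P_a/P_b = (V₁/V₂)^(γ−1) = 19.8^(0.3) = 2.449.

P_adiabatic / P_isothermal ≈ 2.45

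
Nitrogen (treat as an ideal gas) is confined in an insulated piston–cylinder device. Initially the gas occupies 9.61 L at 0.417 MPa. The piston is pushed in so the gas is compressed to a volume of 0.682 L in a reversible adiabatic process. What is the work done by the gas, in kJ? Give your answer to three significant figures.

W ≈ -18.8 kJ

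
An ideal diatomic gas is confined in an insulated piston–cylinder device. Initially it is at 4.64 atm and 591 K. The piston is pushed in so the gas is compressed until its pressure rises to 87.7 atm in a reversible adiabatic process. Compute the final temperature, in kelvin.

Along an adiabat T P^((1−γ)/γ) is constant, so T₂ = T₁ (P₂/P₁)^((γ−1)/γ).
For a diatomic ideal gas γ = 7/5, so (γ−1)/γ = 2/7.
T₂ = 591 × (87.7/4.64)^(2/7) = 1369 K.

T₂ ≈ 1370 K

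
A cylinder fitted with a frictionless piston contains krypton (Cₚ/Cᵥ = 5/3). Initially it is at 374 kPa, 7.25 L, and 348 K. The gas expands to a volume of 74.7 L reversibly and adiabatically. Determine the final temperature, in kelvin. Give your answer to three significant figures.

Adiabatic: T₁V₁^(γ−1) = T₂V₂^(γ−1) ⇒ T₂ = T₁ (V₁/V₂)^(γ−1).
T₂ = 348 × (7.25/74.7)^(2/3) = 73.49 K.

T₂ ≈ 73.5 K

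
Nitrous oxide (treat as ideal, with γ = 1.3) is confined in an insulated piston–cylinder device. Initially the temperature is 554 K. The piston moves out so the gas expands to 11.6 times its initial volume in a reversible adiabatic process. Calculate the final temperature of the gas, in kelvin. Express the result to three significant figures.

T₂ ≈ 266 K

Adiabatic: T₁V₁^(γ−1) = T₂V₂^(γ−1) ⇒ T₂ = T₁ (V₁/V₂)^(γ−1).
T₂ = 554 × (1/11.6)^(0.3) = 265.6 K.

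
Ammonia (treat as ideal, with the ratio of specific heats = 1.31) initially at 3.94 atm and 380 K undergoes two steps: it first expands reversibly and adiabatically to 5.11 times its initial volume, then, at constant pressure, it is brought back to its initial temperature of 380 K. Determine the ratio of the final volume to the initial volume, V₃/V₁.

V₃/V₁ ≈ 8.47

Adiabatic step: V₂/V₁ = 5.11; T₂ = T₁·(1/5.11)^(0.31) = 229.2 K.
Isobaric step: V₃/V₂ = T₃/T₂ = 380/229.2.
V₃/V₁ = (V₂/V₁)(V₃/V₂) = 5.11 × (380/229.2) = 8.473.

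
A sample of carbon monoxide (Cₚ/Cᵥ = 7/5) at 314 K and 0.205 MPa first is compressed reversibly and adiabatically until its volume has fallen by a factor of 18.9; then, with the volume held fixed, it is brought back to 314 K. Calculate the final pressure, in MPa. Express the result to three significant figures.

P₃ ≈ 3.87 MPa

Adiabatic step (PV^γ = const): P₂ = 0.205×18.9^(7/5) = 12.55 MPa; T₂ = 314×18.9^(2/5) = 1017 K.
Isochoric: P₃ = P₂(T₃/T₂) = 12.55 × (314/1017) = 3.874 MPa.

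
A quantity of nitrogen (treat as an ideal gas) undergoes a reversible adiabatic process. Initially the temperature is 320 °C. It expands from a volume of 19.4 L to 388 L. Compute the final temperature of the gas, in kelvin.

T₂ ≈ 179 K

Adiabatic: T₁V₁^(γ−1) = T₂V₂^(γ−1) ⇒ T₂ = T₁ (V₁/V₂)^(γ−1).
For a diatomic ideal gas γ = 7/5, so γ−1 = 2/5.
T₁ = 320 °C = 593.1 K.
T₂ = 593.1 × (19.4/388)^(2/5) = 179 K.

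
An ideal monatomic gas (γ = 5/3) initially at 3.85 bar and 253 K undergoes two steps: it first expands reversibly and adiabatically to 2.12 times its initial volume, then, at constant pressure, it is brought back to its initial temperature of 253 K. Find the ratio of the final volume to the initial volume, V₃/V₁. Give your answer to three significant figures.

V₃/V₁ ≈ 3.50

Adiabatic step: V₂/V₁ = 2.12; T₂ = T₁·(1/2.12)^(2/3) = 153.3 K.
Isobaric step: V₃/V₂ = T₃/T₂ = 253/153.3.
V₃/V₁ = (V₂/V₁)(V₃/V₂) = 2.12 × (253/153.3) = 3.499.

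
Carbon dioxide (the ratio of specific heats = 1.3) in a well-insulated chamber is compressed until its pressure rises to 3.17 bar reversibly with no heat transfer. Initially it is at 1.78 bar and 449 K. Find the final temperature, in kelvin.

T₂ ≈ 513 K

Along an adiabat T P^((1−γ)/γ) is constant, so T₂ = T₁ (P₂/P₁)^((γ−1)/γ).
T₂ = 449 × (3.17/1.78)^(0.231) = 513 K.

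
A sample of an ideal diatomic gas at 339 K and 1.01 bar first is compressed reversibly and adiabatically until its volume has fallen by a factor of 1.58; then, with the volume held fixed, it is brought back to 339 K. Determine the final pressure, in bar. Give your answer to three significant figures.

P₃ ≈ 1.60 bar

For a diatomic ideal gas γ = 7/5.
Adiabatic step (PV^γ = const): P₂ = 1.01×1.58^(7/5) = 1.916 bar; T₂ = 339×1.58^(2/5) = 407.1 K.
Isochoric: P₃ = P₂(T₃/T₂) = 1.916 × (339/407.1) = 1.596 bar.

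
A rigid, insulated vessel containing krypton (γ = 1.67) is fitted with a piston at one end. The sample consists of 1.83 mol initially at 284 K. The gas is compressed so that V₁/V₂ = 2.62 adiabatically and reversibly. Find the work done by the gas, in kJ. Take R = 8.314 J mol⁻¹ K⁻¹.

W ≈ -5.85 kJ

For a reversible adiabat TV^(γ−1) is constant, so T₂ = T₁ (V₁/V₂)^(γ−1).
T₂ = 284 × 2.62^(0.67) = 541.5 K.
Q = 0, so ΔU = W_on_gas = nCᵥΔT with Cᵥ = R/(γ−1) = 12.41 J/(mol·K).
ΔU = 1.83 × 12.41 × (541.5 − 284) = 5847 J.
Work done by the gas = −ΔU = -5847 J.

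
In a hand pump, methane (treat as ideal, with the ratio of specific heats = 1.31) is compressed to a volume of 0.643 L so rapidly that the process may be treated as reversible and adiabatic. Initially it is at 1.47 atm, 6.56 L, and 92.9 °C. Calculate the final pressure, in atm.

Adiabatic: P₁V₁^γ = P₂V₂^γ ⇒ P₂ = P₁ (V₁/V₂)^γ.
P₂ = 1.47 × (6.56/0.643)^(1.31) = 30.81 atm.

P₂ ≈ 30.8 atm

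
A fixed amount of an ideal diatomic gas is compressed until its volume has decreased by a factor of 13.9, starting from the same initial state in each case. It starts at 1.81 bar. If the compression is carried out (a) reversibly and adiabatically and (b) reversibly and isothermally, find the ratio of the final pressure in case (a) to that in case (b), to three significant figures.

For a diatomic ideal gas γ = 7/5.
Isothermal: P_b = P₁(V₁/V₂) = 1.81×13.9.
Adiabatic: P_a = P₁(V₁/V₂)^γ = 1.81×13.9^(7/5).
P_a/P_b = (V₁/V₂)^(γ−1) = 13.9^(2/5) = 2.866.

P_adiabatic / P_isothermal ≈ 2.87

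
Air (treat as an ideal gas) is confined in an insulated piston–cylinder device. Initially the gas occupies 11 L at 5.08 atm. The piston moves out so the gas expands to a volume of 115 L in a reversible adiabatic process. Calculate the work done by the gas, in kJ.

W ≈ 8.62 kJ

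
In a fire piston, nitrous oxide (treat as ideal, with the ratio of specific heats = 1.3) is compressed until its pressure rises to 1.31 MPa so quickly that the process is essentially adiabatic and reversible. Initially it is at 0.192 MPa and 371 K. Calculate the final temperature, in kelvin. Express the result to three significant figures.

T₂ ≈ 578 K

Along an adiabat T P^((1−γ)/γ) is constant, so T₂ = T₁ (P₂/P₁)^((γ−1)/γ).
T₂ = 371 × (1.31/0.192)^(0.231) = 577.9 K.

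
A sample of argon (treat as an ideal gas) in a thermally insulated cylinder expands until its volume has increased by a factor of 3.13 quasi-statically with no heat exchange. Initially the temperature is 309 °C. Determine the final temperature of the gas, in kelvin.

Adiabatic: T₁V₁^(γ−1) = T₂V₂^(γ−1) ⇒ T₂ = T₁ (V₁/V₂)^(γ−1).
For a monatomic ideal gas γ = 5/3, so γ−1 = 2/3.
T₁ = 309 °C = 582.1 K.
T₂ = 582.1 × (1/3.13)^(2/3) = 272.1 K.

T₂ ≈ 272 K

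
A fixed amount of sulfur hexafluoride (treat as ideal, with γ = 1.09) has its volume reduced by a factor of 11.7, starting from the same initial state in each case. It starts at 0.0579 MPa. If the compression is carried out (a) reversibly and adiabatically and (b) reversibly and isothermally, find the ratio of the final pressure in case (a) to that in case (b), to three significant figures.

Isothermal: P_b = P₁(V₁/V₂) = 0.0579×11.7.
Adiabatic: P_a = P₁(V₁/V₂)^γ = 0.0579×11.7^(1.09).
P_a/P_b = (V₁/V₂)^(γ−1) = 11.7^(0.09) = 1.248.

P_adiabatic / P_isothermal ≈ 1.25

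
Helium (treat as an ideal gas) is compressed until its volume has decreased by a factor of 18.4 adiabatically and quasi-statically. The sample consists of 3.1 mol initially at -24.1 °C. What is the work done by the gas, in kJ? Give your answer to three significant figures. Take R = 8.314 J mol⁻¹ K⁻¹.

Adiabatic: T₁V₁^(γ−1) = T₂V₂^(γ−1) ⇒ T₂ = T₁ (V₁/V₂)^(γ−1).
γ = 5/3 for a monatomic ideal gas, so γ−1 = 2/3.
T₁ = -24.1 °C = 249 K.
T₂ = 249 × 18.4^(2/3) = 1736 K.
Q = 0, so ΔU = W_on_gas = nCᵥΔT with Cᵥ = R/(γ−1) = 12.47 J/(mol·K).
ΔU = 3.1 × 12.47 × (1736 − 249) = 57480 J.
Work done by the gas = −ΔU = -57480 J.

W ≈ -57.5 kJ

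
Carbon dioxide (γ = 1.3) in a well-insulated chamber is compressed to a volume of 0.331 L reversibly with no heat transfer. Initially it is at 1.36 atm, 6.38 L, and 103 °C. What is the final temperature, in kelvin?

T₂ ≈ 914 K

For a reversible adiabat TV^(γ−1) is constant, so T₂ = T₁ (V₁/V₂)^(γ−1).
T₁ = 103 °C = 376.1 K.
T₂ = 376.1 × (6.38/0.331)^(0.3) = 913.8 K.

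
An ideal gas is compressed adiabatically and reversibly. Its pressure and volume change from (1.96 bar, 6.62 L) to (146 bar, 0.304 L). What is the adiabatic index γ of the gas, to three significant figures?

γ ≈ 1.40

PV^γ = const ⇒ γ = ln(P₂/P₁) / ln(V₁/V₂).
γ = ln(146/1.96) / ln(6.62/0.304) = 1.399.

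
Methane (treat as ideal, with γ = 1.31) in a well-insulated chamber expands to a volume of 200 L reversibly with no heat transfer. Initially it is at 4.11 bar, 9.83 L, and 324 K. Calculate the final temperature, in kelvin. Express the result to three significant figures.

T₂ ≈ 127 K

For a reversible adiabat TV^(γ−1) is constant, so T₂ = T₁ (V₁/V₂)^(γ−1).
T₂ = 324 × (9.83/200)^(0.31) = 127.3 K.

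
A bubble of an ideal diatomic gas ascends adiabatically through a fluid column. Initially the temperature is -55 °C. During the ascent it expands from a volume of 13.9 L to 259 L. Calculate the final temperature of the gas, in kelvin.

For a reversible adiabat TV^(γ−1) is constant, so T₂ = T₁ (V₁/V₂)^(γ−1).
For a diatomic ideal gas γ = 7/5, so γ−1 = 2/5.
T₁ = -55 °C = 218.1 K.
T₂ = 218.1 × (13.9/259)^(2/5) = 67.71 K.

T₂ ≈ 67.7 K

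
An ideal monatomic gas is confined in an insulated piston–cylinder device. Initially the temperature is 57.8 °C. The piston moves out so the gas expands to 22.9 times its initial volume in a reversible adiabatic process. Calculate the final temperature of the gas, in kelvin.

For a reversible adiabat TV^(γ−1) is constant, so T₂ = T₁ (V₁/V₂)^(γ−1).
For a monatomic ideal gas γ = 5/3, so γ−1 = 2/3.
T₁ = 57.8 °C = 330.9 K.
T₂ = 330.9 × (1/22.9)^(2/3) = 41.04 K.

T₂ ≈ 41.0 K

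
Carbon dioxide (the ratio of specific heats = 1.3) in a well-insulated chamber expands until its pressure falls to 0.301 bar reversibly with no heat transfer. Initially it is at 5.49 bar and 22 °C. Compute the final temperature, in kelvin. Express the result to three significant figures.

Adiabatic: T₂/T₁ = (P₂/P₁)^((γ−1)/γ).
T₁ = 22 °C = 295.1 K.
T₂ = 295.1 × (0.301/5.49)^(0.231) = 151 K.

T₂ ≈ 151 K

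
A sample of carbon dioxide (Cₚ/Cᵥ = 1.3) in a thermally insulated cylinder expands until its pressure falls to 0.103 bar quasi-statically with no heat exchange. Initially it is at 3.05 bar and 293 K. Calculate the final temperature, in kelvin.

Adiabatic: T₂/T₁ = (P₂/P₁)^((γ−1)/γ).
T₂ = 293 × (0.103/3.05)^(0.231) = 134.1 K.

T₂ ≈ 134 K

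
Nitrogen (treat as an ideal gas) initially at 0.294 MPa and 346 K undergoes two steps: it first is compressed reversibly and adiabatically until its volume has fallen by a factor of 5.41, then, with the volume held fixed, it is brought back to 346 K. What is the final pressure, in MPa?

P₃ ≈ 1.59 MPa

For a diatomic ideal gas γ = 7/5.
Adiabatic step (PV^γ = const): P₂ = 0.294×5.41^(7/5) = 3.125 MPa; T₂ = 346×5.41^(2/5) = 679.8 K.
Isochoric: P₃ = P₂(T₃/T₂) = 3.125 × (346/679.8) = 1.591 MPa.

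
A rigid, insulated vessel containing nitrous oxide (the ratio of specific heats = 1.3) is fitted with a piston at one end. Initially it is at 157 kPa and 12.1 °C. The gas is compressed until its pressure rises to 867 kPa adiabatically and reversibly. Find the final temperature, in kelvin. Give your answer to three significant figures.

Along an adiabat T P^((1−γ)/γ) is constant, so T₂ = T₁ (P₂/P₁)^((γ−1)/γ).
T₁ = 12.1 °C = 285.2 K.
T₂ = 285.2 × (867/157)^(0.231) = 423.1 K.

T₂ ≈ 423 K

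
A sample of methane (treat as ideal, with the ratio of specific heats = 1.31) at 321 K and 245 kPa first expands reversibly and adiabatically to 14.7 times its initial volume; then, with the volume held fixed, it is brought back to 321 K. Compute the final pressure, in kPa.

P₃ ≈ 16.7 kPa

Adiabatic step (PV^γ = const): P₂ = 245×(1/14.7)^(1.31) = 7.244 kPa; T₂ = 321×(1/14.7)^(0.31) = 139.5 K.
Isochoric: P₃ = P₂(T₃/T₂) = 7.244 × (321/139.5) = 16.67 kPa.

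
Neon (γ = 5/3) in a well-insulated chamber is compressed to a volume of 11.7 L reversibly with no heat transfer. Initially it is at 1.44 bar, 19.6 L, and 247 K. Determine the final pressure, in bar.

P₂ ≈ 3.40 bar

Since PV^γ is constant along a reversible adiabat, P₂ = P₁ (V₁/V₂)^γ.
P₂ = 1.44 × (19.6/11.7)^(5/3) = 3.403 bar.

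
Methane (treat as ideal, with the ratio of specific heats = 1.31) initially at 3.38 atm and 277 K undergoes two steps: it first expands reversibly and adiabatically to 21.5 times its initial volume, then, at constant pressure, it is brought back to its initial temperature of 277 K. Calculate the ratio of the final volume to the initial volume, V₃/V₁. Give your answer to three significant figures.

V₃/V₁ ≈ 55.7

Adiabatic step: V₂/V₁ = 21.5; T₂ = T₁·(1/21.5)^(0.31) = 107 K.
Isobaric step: V₃/V₂ = T₃/T₂ = 277/107.
V₃/V₁ = (V₂/V₁)(V₃/V₂) = 21.5 × (277/107) = 55.65.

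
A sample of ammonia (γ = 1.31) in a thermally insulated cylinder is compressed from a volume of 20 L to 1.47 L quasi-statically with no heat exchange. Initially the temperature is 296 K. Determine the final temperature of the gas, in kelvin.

For a reversible adiabat TV^(γ−1) is constant, so T₂ = T₁ (V₁/V₂)^(γ−1).
T₂ = 296 × (20/1.47)^(0.31) = 664.9 K.

T₂ ≈ 665 K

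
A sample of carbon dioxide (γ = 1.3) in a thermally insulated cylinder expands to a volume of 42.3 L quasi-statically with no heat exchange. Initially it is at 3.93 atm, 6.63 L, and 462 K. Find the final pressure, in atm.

Since PV^γ is constant along a reversible adiabat, P₂ = P₁ (V₁/V₂)^γ.
P₂ = 3.93 × (6.63/42.3)^(1.3) = 0.3533 atm.

P₂ ≈ 0.353 atm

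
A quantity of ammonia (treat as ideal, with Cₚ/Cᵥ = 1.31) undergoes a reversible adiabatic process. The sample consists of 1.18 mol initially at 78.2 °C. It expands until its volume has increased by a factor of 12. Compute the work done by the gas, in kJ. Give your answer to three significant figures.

Adiabatic: T₁V₁^(γ−1) = T₂V₂^(γ−1) ⇒ T₂ = T₁ (V₁/V₂)^(γ−1).
T₁ = 78.2 °C = 351.3 K.
T₂ = 351.3 × (1/12)^(0.31) = 162.6 K.
Q = 0, so ΔU = W_on_gas = nCᵥΔT with Cᵥ = R/(γ−1) = 26.82 J/(mol·K).
ΔU = 1.18 × 26.82 × (162.6 − 351.3) = -5972 J.
Work done by the gas = −ΔU = 5972 J.

W ≈ 5.97 kJ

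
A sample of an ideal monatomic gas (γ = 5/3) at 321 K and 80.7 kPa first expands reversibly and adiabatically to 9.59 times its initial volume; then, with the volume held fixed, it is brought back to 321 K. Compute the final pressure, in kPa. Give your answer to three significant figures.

P₃ ≈ 8.42 kPa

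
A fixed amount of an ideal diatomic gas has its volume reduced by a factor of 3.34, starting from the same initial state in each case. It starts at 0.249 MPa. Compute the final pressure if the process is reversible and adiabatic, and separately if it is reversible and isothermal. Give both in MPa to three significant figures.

adiabatic: 1.35 MPa; isothermal: 0.832 MPa

For a diatomic ideal gas γ = 7/5.
Isothermal: P₂ = P₁(V₁/V₂) = 0.249×3.34 = 0.8317 MPa.
Adiabatic: P₂ = P₁(V₁/V₂)^γ = 0.249×3.34^(7/5) = 1.347 MPa.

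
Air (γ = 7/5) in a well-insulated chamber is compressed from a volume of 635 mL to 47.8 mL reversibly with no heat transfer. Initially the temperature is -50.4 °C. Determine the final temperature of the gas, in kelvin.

T₂ ≈ 627 K

For a reversible adiabat TV^(γ−1) is constant, so T₂ = T₁ (V₁/V₂)^(γ−1).
T₁ = -50.4 °C = 222.7 K.
T₂ = 222.7 × (635/47.8)^(2/5) = 626.8 K.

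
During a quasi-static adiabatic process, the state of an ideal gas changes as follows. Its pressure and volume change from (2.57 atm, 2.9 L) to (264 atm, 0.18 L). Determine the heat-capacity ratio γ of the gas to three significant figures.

γ ≈ 1.67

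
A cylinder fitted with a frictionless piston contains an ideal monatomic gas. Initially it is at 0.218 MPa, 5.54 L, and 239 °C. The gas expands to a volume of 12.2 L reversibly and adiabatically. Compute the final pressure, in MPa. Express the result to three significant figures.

P₂ ≈ 0.0585 MPa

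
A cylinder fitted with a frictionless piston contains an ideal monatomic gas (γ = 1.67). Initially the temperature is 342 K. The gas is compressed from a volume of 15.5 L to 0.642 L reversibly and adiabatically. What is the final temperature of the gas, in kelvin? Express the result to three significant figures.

T₂ ≈ 2890 K

For a reversible adiabat TV^(γ−1) is constant, so T₂ = T₁ (V₁/V₂)^(γ−1).
T₂ = 342 × (15.5/0.642)^(0.67) = 2887 K.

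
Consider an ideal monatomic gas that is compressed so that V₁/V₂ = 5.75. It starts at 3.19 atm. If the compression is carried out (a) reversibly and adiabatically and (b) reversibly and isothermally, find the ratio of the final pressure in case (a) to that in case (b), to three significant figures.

P_adiabatic / P_isothermal ≈ 3.21

For a monatomic ideal gas γ = 5/3.
Isothermal: P_b = P₁(V₁/V₂) = 3.19×5.75.
Adiabatic: P_a = P₁(V₁/V₂)^γ = 3.19×5.75^(5/3).
P_a/P_b = (V₁/V₂)^(γ−1) = 5.75^(2/3) = 3.21.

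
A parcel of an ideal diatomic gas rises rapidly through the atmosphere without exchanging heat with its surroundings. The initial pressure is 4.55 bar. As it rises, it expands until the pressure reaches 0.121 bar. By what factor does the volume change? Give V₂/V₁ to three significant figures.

From PV^γ = const, V₂/V₁ = (P₁/P₂)^(1/γ).
For a diatomic ideal gas γ = 7/5.
V₂/V₁ = (4.55/0.121)^(5/7) = 13.34.

V₂/V₁ ≈ 13.3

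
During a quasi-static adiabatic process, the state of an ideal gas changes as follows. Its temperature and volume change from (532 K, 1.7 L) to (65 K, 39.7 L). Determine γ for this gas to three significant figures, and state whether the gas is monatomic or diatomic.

TV^(γ−1) = const ⇒ γ − 1 = ln(T₂/T₁) / ln(V₁/V₂).
γ = 1 + ln(65/532) / ln(1.7/39.7) = 1.667.
γ ≈ 1.67 is close to 5/3, so the gas is monatomic.

γ ≈ 1.67; monatomic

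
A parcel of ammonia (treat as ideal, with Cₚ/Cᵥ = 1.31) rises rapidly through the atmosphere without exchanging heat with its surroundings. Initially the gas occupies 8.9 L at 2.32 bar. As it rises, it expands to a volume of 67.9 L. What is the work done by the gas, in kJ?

P₂ = P₁(V₁/V₂)^γ = 2.32×(8.9/67.9)^(1.31) = 0.162 bar.
For a reversible adiabat, W_by_gas = (P₁V₁ − P₂V₂)/(γ−1).
W_by = (232000×0.0089 − 16200×0.0679) / (0.31) = 3113 J.

W ≈ 3.11 kJ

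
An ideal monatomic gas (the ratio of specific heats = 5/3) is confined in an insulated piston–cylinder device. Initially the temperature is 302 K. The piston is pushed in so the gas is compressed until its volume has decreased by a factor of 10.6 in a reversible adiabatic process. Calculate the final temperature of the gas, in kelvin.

T₂ ≈ 1460 K

For a reversible adiabat TV^(γ−1) is constant, so T₂ = T₁ (V₁/V₂)^(γ−1).
T₂ = 302 × 10.6^(2/3) = 1457 K.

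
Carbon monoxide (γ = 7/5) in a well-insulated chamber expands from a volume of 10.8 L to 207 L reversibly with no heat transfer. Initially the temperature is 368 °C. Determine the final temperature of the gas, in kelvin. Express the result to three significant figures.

T₂ ≈ 197 K

Adiabatic: T₁V₁^(γ−1) = T₂V₂^(γ−1) ⇒ T₂ = T₁ (V₁/V₂)^(γ−1).
T₁ = 368 °C = 641.1 K.
T₂ = 641.1 × (10.8/207)^(2/5) = 196.8 K.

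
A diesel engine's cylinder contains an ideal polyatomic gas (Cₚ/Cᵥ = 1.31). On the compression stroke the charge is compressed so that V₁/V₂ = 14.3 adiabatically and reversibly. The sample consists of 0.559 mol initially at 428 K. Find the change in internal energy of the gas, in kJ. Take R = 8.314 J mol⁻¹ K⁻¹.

Adiabatic: T₁V₁^(γ−1) = T₂V₂^(γ−1) ⇒ T₂ = T₁ (V₁/V₂)^(γ−1).
T₂ = 428 × 14.3^(0.31) = 976.3 K.
Q = 0, so ΔU = W_on_gas = nCᵥΔT with Cᵥ = R/(γ−1) = 26.82 J/(mol·K).
ΔU = 0.559 × 26.82 × (976.3 − 428) = 8221 J.

ΔU ≈ 8.22 kJ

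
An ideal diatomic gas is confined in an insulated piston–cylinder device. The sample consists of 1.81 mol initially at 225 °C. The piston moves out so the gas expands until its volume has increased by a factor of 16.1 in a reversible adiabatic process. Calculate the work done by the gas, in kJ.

Adiabatic: T₁V₁^(γ−1) = T₂V₂^(γ−1) ⇒ T₂ = T₁ (V₁/V₂)^(γ−1).
γ = 7/5 for a diatomic ideal gas, so γ−1 = 2/5.
T₁ = 225 °C = 498.1 K.
T₂ = 498.1 × (1/16.1)^(2/5) = 163.9 K.
Q = 0, so ΔU = W_on_gas = nCᵥΔT with Cᵥ = R/(γ−1) = 20.79 J/(mol·K).
ΔU = 1.81 × 20.79 × (163.9 − 498.1) = -12570 J.
Work done by the gas = −ΔU = 12570 J.

W ≈ 12.6 kJ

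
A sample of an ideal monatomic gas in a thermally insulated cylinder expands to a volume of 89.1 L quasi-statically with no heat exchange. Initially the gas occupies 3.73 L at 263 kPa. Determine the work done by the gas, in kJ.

W ≈ 1.29 kJ

γ = 5/3 for a monatomic ideal gas.
P₂ = P₁(V₁/V₂)^γ = 263×(3.73/89.1)^(5/3) = 1.327 kPa.
For a reversible adiabat, W_by_gas = (P₁V₁ − P₂V₂)/(γ−1).
W_by = (263000×0.00373 − 1327×0.0891) / (2/3) = 1294 J.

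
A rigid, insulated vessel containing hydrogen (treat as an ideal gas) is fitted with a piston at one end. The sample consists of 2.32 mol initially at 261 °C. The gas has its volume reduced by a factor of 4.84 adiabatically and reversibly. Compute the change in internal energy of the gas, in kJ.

ΔU ≈ 22.6 kJ

Adiabatic: T₁V₁^(γ−1) = T₂V₂^(γ−1) ⇒ T₂ = T₁ (V₁/V₂)^(γ−1).
γ = 7/5 for a diatomic ideal gas, so γ−1 = 2/5.
T₁ = 261 °C = 534.1 K.
T₂ = 534.1 × 4.84^(2/5) = 1004 K.
Q = 0, so ΔU = W_on_gas = nCᵥΔT with Cᵥ = R/(γ−1) = 20.79 J/(mol·K).
ΔU = 2.32 × 20.79 × (1004 − 534.1) = 22640 J.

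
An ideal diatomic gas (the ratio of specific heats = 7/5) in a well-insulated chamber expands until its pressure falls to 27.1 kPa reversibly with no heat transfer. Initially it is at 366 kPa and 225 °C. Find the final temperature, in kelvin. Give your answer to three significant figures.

T₂ ≈ 237 K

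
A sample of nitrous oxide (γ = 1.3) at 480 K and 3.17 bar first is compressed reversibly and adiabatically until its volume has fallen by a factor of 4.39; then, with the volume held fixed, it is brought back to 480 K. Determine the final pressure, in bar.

Adiabatic step (PV^γ = const): P₂ = 3.17×4.39^(1.3) = 21.69 bar; T₂ = 480×4.39^(0.3) = 748.1 K.
Isochoric: P₃ = P₂(T₃/T₂) = 21.69 × (480/748.1) = 13.92 bar.

P₃ ≈ 13.9 bar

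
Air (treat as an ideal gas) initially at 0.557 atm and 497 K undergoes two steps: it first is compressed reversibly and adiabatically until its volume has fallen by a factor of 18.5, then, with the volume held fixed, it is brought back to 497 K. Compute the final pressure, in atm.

P₃ ≈ 10.3 atm

For a diatomic ideal gas γ = 7/5.
Adiabatic step (PV^γ = const): P₂ = 0.557×18.5^(7/5) = 33.11 atm; T₂ = 497×18.5^(2/5) = 1597 K.
Isochoric: P₃ = P₂(T₃/T₂) = 33.11 × (497/1597) = 10.3 atm.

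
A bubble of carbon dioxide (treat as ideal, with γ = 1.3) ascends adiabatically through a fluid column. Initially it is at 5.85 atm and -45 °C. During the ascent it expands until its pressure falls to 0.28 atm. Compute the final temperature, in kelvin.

T₂ ≈ 113 K

Adiabatic: T₂/T₁ = (P₂/P₁)^((γ−1)/γ).
T₁ = -45 °C = 228.1 K.
T₂ = 228.1 × (0.28/5.85)^(0.231) = 113.1 K.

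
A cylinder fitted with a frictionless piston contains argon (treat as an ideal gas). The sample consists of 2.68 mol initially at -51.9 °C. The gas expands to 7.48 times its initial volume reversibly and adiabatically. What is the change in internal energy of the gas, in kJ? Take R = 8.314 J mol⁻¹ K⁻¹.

For a reversible adiabat TV^(γ−1) is constant, so T₂ = T₁ (V₁/V₂)^(γ−1).
γ = 5/3 for a monatomic ideal gas, so γ−1 = 2/3.
T₁ = -51.9 °C = 221.2 K.
T₂ = 221.2 × (1/7.48)^(2/3) = 57.85 K.
Q = 0, so ΔU = W_on_gas = nCᵥΔT with Cᵥ = R/(γ−1) = 12.47 J/(mol·K).
ΔU = 2.68 × 12.47 × (57.85 − 221.2) = -5461 J.

ΔU ≈ -5.46 kJ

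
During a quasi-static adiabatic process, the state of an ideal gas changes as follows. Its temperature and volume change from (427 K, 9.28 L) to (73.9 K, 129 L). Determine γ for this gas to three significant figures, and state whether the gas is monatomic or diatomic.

TV^(γ−1) = const ⇒ γ − 1 = ln(T₂/T₁) / ln(V₁/V₂).
γ = 1 + ln(73.9/427) / ln(9.28/129) = 1.666.
γ ≈ 1.67 is close to 5/3, so the gas is monatomic.

γ ≈ 1.67; monatomic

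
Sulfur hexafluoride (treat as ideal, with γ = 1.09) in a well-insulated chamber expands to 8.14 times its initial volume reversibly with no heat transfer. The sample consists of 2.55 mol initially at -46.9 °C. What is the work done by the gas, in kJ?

W ≈ 9.17 kJ

Adiabatic: T₁V₁^(γ−1) = T₂V₂^(γ−1) ⇒ T₂ = T₁ (V₁/V₂)^(γ−1).
T₁ = -46.9 °C = 226.2 K.
T₂ = 226.2 × (1/8.14)^(0.09) = 187.3 K.
Q = 0, so ΔU = W_on_gas = nCᵥΔT with Cᵥ = R/(γ−1) = 92.38 J/(mol·K).
ΔU = 2.55 × 92.38 × (187.3 − 226.2) = -9166 J.
Work done by the gas = −ΔU = 9166 J.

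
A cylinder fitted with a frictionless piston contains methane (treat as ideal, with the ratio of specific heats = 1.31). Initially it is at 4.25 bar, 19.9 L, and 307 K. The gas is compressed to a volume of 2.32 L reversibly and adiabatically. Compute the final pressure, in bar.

Adiabatic: P₁V₁^γ = P₂V₂^γ ⇒ P₂ = P₁ (V₁/V₂)^γ.
P₂ = 4.25 × (19.9/2.32)^(1.31) = 70.97 bar.

P₂ ≈ 71.0 bar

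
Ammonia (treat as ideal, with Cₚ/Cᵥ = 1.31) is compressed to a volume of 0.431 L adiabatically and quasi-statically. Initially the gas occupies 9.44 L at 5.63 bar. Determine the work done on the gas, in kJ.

P₂ = P₁(V₁/V₂)^γ = 5.63×(9.44/0.431)^(1.31) = 321 bar.
For a reversible adiabat, W_by_gas = (P₁V₁ − P₂V₂)/(γ−1).
W_by = (563000×0.00944 − 3.21×10^7×0.000431) / (0.31) = -27490 J.
W_on_gas = −W_by = 27490 J.

W ≈ 27.5 kJ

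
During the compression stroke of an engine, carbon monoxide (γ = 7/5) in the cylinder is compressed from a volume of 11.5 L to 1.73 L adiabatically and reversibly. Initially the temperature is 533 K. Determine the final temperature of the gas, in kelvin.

For a reversible adiabat TV^(γ−1) is constant, so T₂ = T₁ (V₁/V₂)^(γ−1).
T₂ = 533 × (11.5/1.73)^(2/5) = 1137 K.

T₂ ≈ 1140 K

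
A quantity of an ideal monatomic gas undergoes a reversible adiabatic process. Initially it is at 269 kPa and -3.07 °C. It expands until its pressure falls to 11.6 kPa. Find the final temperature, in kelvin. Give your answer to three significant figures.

Along an adiabat T P^((1−γ)/γ) is constant, so T₂ = T₁ (P₂/P₁)^((γ−1)/γ).
For a monatomic ideal gas γ = 5/3, so (γ−1)/γ = 2/5.
T₁ = -3.07 °C = 270.1 K.
T₂ = 270.1 × (11.6/269)^(2/5) = 76.8 K.

T₂ ≈ 76.8 K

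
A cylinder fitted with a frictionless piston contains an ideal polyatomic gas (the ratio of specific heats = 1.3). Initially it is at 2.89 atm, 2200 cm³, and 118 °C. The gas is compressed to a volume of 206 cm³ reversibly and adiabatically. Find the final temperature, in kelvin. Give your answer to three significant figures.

T₂ ≈ 796 K

Adiabatic: T₁V₁^(γ−1) = T₂V₂^(γ−1) ⇒ T₂ = T₁ (V₁/V₂)^(γ−1).
T₁ = 118 °C = 391.1 K.
T₂ = 391.1 × (2200/206)^(0.3) = 796 K.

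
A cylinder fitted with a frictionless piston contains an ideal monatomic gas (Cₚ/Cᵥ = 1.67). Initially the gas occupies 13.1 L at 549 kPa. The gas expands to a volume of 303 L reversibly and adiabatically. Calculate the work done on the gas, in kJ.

W ≈ -9.43 kJ

P₂ = P₁(V₁/V₂)^γ = 549×(13.1/303)^(1.67) = 2.893 kPa.
For a reversible adiabat, W_by_gas = (P₁V₁ − P₂V₂)/(γ−1).
W_by = (549000×0.0131 − 2893×0.303) / (0.67) = 9426 J.
W_on_gas = −W_by = -9426 J.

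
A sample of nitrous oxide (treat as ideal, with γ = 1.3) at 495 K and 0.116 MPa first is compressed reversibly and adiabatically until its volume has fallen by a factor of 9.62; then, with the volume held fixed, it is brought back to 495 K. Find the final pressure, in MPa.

P₃ ≈ 1.12 MPa

Adiabatic step (PV^γ = const): P₂ = 0.116×9.62^(1.3) = 2.201 MPa; T₂ = 495×9.62^(0.3) = 976.2 K.
Isochoric: P₃ = P₂(T₃/T₂) = 2.201 × (495/976.2) = 1.116 MPa.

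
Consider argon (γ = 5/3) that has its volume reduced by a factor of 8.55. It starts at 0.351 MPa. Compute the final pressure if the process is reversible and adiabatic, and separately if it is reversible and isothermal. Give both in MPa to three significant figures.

adiabatic: 12.5 MPa; isothermal: 3.00 MPa

Isothermal: P₂ = P₁(V₁/V₂) = 0.351×8.55 = 3.001 MPa.
Adiabatic: P₂ = P₁(V₁/V₂)^γ = 0.351×8.55^(5/3) = 12.55 MPa.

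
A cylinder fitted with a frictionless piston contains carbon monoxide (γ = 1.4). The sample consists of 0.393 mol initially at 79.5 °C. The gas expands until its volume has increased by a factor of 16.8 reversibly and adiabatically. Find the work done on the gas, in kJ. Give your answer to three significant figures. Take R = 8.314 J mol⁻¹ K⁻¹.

W ≈ -1.95 kJ

For a reversible adiabat TV^(γ−1) is constant, so T₂ = T₁ (V₁/V₂)^(γ−1).
T₁ = 79.5 °C = 352.6 K.
T₂ = 352.6 × (1/16.8)^(0.4) = 114.1 K.
Q = 0, so ΔU = W_on_gas = nCᵥΔT with Cᵥ = R/(γ−1) = 20.79 J/(mol·K).
ΔU = 0.393 × 20.79 × (114.1 − 352.6) = -1949 J.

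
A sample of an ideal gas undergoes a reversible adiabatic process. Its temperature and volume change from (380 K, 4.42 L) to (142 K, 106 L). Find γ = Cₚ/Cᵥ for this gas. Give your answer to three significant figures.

γ ≈ 1.31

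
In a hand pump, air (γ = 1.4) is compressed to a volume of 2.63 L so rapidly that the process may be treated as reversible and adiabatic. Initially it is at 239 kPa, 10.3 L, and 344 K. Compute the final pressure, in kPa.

P₂ ≈ 1620 kPa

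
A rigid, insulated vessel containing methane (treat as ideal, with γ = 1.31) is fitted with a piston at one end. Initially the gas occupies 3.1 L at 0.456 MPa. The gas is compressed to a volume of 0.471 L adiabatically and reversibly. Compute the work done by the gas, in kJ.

P₂ = P₁(V₁/V₂)^γ = 0.456×(3.1/0.471)^(1.31) = 5.383 MPa.
For a reversible adiabat, W_by_gas = (P₁V₁ − P₂V₂)/(γ−1).
W_by = (456000×0.0031 − 5.383×10^6×0.000471) / (0.31) = -3618 J.

W ≈ -3.62 kJ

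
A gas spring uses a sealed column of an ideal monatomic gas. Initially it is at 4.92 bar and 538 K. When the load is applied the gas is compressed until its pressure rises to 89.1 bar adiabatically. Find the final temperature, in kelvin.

T₂ ≈ 1710 K

Adiabatic: T₂/T₁ = (P₂/P₁)^((γ−1)/γ).
For a monatomic ideal gas γ = 5/3, so (γ−1)/γ = 2/5.
T₂ = 538 × (89.1/4.92)^(2/5) = 1714 K.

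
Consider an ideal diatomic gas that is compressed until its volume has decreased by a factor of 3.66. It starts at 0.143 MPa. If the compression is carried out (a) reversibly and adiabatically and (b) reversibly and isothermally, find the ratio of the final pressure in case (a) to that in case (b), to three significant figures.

P_adiabatic / P_isothermal ≈ 1.68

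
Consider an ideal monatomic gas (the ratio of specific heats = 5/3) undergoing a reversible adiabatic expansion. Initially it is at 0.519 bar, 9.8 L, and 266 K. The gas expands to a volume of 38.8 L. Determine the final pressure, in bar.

Since PV^γ is constant along a reversible adiabat, P₂ = P₁ (V₁/V₂)^γ.
P₂ = 0.519 × (9.8/38.8)^(5/3) = 0.05238 bar.

P₂ ≈ 0.0524 bar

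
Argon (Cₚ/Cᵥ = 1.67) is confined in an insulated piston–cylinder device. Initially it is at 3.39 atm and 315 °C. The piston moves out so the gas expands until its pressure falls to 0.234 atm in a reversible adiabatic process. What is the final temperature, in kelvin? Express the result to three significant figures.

Adiabatic: T₂/T₁ = (P₂/P₁)^((γ−1)/γ).
T₁ = 315 °C = 588.1 K.
T₂ = 588.1 × (0.234/3.39)^(0.401) = 201.2 K.

T₂ ≈ 201 K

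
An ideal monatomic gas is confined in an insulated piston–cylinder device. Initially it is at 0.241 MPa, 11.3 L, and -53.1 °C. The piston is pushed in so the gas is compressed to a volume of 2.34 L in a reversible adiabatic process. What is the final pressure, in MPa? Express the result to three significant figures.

P₂ ≈ 3.32 MPa

Since PV^γ is constant along a reversible adiabat, P₂ = P₁ (V₁/V₂)^γ.
γ = 5/3 for a monatomic ideal gas.
P₂ = 0.241 × (11.3/2.34)^(5/3) = 3.325 MPa.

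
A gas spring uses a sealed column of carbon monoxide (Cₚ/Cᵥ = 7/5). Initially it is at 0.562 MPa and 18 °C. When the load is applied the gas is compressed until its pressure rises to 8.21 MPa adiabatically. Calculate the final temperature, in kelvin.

T₂ ≈ 626 K

Adiabatic: T₂/T₁ = (P₂/P₁)^((γ−1)/γ).
T₁ = 18 °C = 291.1 K.
T₂ = 291.1 × (8.21/0.562)^(2/7) = 626.4 K.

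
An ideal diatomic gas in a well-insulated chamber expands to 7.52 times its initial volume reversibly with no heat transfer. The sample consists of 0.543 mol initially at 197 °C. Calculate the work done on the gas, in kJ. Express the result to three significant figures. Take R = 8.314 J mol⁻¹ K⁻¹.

W ≈ -2.94 kJ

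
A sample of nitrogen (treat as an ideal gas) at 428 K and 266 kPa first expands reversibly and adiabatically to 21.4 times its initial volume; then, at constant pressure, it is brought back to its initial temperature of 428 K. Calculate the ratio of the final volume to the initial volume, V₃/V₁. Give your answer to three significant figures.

V₃/V₁ ≈ 72.9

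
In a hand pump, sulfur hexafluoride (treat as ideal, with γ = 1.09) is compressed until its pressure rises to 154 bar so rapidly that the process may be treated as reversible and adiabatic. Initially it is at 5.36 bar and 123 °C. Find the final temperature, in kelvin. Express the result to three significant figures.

Adiabatic: T₂/T₁ = (P₂/P₁)^((γ−1)/γ).
T₁ = 123 °C = 396.1 K.
T₂ = 396.1 × (154/5.36)^(0.0826) = 522.7 K.

T₂ ≈ 523 K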